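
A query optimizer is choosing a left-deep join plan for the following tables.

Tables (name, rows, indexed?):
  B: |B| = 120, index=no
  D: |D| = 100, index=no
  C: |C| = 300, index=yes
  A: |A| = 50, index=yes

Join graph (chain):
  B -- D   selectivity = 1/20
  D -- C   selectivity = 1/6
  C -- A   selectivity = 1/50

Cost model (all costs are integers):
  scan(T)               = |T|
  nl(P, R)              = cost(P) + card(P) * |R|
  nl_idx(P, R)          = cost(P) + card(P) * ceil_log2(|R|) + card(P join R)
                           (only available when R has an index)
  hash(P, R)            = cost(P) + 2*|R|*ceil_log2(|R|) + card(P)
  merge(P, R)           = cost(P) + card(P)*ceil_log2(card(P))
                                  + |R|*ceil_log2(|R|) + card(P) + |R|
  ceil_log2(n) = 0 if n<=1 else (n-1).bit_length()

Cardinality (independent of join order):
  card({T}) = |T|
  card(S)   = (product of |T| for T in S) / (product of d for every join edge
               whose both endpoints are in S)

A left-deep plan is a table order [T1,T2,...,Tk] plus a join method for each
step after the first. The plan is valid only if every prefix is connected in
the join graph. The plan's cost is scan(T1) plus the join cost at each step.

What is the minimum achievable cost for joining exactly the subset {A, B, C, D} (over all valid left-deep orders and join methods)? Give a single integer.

9180

Selinger DP over subsets of {A,B,C,D}:
  {B}: scan cost=120, card=120
  {D}: scan cost=100, card=100
  {C}: scan cost=300, card=300
  {A}: scan cost=50, card=50
  {BD}: card=600; try (D,hash)→1640, (B,merge)→1860, (D,merge)→1880, (B,hash)→1880, (B,nl)→12100, (D,nl)→12120; best=1640 via (D,hash)
  {CD}: card=5000; try (D,hash)→2000, (C,merge)→3900, (D,merge)→4100, (C,hash)→5600, (C,nl_idx)→6000, (C,nl)→30100 …(+1); best=2000 via (D,hash)
  {AC}: card=300; try (C,nl_idx)→800, (A,hash)→1200, (A,nl_idx)→2400, (C,merge)→3400, (A,merge)→3650, (C,hash)→5500 …(+2); best=800 via (C,nl_idx)
  {BCD}: card=30000; try (C,hash)→7640, (B,hash)→8680, (C,merge)→11240, (C,nl_idx)→37040, (B,merge)→72960, (C,nl)→181640 …(+1); best=7640 via (C,hash)
  {ACD}: card=5000; try (D,hash)→2500, (D,merge)→4600, (A,hash)→7600, (D,nl)→30800, (A,nl_idx)→37000, (A,merge)→72350 …(+1); best=2500 via (D,hash)
  {ABCD}: card=30000; try (B,hash)→9180, (A,hash)→38240, (B,merge)→73460, (A,nl_idx)→217640, (A,merge)→487990, (B,nl)→602500 …(+1); best=9180 via (B,hash)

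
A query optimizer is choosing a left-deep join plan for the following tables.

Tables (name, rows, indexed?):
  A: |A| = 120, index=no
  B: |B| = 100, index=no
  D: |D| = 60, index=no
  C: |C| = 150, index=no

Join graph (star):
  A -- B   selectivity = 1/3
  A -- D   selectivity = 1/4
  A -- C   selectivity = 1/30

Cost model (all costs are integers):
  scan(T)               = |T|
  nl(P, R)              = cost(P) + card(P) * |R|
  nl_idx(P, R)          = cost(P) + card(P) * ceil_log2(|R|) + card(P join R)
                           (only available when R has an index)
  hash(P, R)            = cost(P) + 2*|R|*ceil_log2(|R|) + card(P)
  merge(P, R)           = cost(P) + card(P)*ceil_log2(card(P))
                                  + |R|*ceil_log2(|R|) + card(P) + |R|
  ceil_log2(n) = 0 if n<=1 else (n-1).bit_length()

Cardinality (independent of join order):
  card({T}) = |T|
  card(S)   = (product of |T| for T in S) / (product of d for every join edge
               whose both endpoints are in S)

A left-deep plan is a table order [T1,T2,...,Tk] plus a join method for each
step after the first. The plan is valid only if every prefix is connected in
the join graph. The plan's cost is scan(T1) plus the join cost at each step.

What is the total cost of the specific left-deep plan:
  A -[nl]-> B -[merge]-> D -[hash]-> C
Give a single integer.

126940

step 1: scan A: cost=120, card=120
step 2: join B via nl
    card(P join B) = 120*100/(3) = 4000
    cost = 120 + 120*100 = 12120
step 3: join D via merge
    card(P join D) = 4000*60/(4) = 60000
    cost = 12120 + 4000*12 + 60*6 + 4000 + 60 = 64540
step 4: join C via hash
    card(P join C) = 60000*150/(30) = 300000
    cost = 64540 + 2*150*8 + 60000 = 126940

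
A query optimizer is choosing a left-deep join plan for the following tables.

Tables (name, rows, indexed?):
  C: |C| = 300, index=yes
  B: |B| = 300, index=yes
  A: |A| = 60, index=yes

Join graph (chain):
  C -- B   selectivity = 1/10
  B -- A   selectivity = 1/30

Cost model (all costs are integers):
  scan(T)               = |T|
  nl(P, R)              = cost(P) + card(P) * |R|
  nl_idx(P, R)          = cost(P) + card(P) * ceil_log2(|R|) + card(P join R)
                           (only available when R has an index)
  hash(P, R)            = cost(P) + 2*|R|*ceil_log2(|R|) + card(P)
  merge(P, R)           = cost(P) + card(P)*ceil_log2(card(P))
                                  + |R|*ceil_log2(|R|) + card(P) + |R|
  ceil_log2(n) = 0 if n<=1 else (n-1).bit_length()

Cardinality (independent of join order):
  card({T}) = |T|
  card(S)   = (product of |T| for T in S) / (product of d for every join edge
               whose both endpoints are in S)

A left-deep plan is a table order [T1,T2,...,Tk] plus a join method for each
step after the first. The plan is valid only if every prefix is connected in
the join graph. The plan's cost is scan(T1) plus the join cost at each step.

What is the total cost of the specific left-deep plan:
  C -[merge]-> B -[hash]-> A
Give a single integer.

16020

step 1: scan C: cost=300, card=300
step 2: join B via merge
    card(P join B) = 300*300/(10) = 9000
    cost = 300 + 300*9 + 300*9 + 300 + 300 = 6300
step 3: join A via hash
    card(P join A) = 9000*60/(30) = 18000
    cost = 6300 + 2*60*6 + 9000 = 16020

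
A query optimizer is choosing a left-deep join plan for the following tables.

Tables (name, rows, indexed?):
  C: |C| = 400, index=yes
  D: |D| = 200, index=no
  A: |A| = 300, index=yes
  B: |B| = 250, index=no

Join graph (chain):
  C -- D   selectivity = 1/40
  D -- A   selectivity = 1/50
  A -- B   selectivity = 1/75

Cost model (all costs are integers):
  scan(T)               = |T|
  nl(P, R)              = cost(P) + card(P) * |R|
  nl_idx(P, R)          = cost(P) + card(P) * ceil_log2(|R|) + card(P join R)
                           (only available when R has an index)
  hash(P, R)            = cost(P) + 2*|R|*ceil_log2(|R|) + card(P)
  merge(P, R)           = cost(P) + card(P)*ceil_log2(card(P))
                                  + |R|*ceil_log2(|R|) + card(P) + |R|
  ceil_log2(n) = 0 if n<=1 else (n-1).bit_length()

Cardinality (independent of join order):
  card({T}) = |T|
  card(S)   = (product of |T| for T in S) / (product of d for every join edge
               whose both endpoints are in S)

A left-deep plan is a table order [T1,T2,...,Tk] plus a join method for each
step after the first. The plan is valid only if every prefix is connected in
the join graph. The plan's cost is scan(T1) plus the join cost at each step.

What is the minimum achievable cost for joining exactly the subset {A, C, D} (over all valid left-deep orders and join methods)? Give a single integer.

Selinger DP over subsets of {A,C,D}:
  {C}: scan cost=400, card=400
  {D}: scan cost=200, card=200
  {A}: scan cost=300, card=300
  {CD}: card=2000; try (D,hash)→4000, (C,nl_idx)→4000, (C,merge)→6000, (D,merge)→6200, (C,hash)→7600, (C,nl)→80200 …(+1); best=4000 via (D,hash)
  {AD}: card=1200; try (A,nl_idx)→3200, (D,hash)→3800, (A,merge)→5000, (D,merge)→5100, (A,hash)→5800, (A,nl)→60200 …(+1); best=3200 via (A,nl_idx)
  {ACD}: card=12000; try (A,hash)→11400, (C,hash)→11600, (C,merge)→21600, (C,nl_idx)→26000, (A,merge)→31000, (A,nl_idx)→34000 …(+2); best=11400 via (A,hash)

11400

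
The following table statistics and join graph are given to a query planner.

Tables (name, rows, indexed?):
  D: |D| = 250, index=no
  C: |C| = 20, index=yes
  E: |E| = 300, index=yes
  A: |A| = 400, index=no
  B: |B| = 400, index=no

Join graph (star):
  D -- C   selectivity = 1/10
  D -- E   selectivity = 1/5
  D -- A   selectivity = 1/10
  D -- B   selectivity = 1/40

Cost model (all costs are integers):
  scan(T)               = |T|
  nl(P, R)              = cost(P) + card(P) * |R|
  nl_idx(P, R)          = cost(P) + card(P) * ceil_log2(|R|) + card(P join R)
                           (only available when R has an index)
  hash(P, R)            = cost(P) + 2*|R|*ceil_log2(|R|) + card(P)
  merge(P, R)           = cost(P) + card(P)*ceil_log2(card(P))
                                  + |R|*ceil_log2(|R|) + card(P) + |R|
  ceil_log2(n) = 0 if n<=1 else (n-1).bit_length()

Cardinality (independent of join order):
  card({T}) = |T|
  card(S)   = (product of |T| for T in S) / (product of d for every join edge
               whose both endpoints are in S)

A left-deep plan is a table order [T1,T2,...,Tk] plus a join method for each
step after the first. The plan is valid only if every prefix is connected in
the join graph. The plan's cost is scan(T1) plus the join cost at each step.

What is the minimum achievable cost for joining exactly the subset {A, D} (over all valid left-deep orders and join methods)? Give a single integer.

4800

Selinger DP over subsets of {A,D}:
  {D}: scan cost=250, card=250
  {A}: scan cost=400, card=400
  {AD}: card=10000; try (D,hash)→4800, (A,merge)→6500, (D,merge)→6650, (A,hash)→7700, (A,nl)→100250, (D,nl)→100400; best=4800 via (D,hash)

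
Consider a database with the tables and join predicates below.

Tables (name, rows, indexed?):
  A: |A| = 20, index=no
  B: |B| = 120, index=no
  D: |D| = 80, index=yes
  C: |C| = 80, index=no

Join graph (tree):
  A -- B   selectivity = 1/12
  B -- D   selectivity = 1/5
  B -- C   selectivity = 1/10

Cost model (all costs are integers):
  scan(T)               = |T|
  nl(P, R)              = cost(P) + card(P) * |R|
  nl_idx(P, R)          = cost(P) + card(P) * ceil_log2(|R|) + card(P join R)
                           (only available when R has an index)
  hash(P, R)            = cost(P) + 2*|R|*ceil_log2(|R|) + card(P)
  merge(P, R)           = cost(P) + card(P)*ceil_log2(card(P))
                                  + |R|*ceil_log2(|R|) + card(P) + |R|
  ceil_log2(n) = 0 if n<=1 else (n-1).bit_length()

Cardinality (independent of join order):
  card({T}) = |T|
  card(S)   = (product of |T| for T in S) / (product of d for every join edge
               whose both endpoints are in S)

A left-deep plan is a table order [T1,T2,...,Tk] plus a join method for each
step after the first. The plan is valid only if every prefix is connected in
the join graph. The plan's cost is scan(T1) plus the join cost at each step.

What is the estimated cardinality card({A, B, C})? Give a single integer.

Tables in S: A(20), B(120), C(80)
Edges inside S: A-B(d=12), B-C(d=10)
numerator = 20 * 120 * 80 = 192000
denominator = 12 * 10 = 120
card(S) = 192000 / 120 = 1600

1600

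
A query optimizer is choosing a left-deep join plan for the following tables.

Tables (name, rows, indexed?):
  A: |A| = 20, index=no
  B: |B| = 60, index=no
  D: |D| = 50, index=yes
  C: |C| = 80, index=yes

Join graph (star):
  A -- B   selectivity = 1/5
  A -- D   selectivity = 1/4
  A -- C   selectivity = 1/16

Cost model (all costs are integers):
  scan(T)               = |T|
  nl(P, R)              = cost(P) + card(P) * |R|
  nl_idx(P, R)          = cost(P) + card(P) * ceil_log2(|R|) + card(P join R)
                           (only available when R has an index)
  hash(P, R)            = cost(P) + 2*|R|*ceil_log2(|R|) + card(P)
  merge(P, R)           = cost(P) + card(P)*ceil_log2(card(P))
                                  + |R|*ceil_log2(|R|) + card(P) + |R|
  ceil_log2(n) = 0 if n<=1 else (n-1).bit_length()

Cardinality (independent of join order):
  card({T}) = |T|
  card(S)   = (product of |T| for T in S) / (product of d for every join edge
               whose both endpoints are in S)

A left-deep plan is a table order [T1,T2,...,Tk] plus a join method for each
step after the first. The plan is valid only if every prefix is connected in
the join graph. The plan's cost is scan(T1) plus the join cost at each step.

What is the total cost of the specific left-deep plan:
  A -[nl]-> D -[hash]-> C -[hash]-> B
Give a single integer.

step 1: scan A: cost=20, card=20
step 2: join D via nl
    card(P join D) = 20*50/(4) = 250
    cost = 20 + 20*50 = 1020
step 3: join C via hash
    card(P join C) = 250*80/(16) = 1250
    cost = 1020 + 2*80*7 + 250 = 2390
step 4: join B via hash
    card(P join B) = 1250*60/(5) = 15000
    cost = 2390 + 2*60*6 + 1250 = 4360

4360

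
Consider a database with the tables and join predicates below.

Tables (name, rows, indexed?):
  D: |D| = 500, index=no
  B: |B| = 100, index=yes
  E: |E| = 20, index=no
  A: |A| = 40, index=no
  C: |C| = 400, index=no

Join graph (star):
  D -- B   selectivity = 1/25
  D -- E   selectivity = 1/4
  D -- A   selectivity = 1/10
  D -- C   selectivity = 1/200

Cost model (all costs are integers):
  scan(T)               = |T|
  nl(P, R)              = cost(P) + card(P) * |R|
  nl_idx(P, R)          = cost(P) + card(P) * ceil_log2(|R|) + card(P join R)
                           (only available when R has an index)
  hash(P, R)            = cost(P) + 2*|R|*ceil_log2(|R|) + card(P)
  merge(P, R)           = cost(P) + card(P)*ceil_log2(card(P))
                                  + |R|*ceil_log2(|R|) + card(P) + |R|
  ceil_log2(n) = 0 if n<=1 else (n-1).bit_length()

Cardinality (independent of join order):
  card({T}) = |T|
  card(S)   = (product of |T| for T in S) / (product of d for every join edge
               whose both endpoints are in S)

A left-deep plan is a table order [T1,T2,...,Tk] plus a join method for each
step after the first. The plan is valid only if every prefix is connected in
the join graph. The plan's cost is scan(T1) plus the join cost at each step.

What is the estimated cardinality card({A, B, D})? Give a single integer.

8000

Tables in S: A(40), B(100), D(500)
Edges inside S: D-B(d=25), D-A(d=10)
numerator = 40 * 100 * 500 = 2000000
denominator = 25 * 10 = 250
card(S) = 2000000 / 250 = 8000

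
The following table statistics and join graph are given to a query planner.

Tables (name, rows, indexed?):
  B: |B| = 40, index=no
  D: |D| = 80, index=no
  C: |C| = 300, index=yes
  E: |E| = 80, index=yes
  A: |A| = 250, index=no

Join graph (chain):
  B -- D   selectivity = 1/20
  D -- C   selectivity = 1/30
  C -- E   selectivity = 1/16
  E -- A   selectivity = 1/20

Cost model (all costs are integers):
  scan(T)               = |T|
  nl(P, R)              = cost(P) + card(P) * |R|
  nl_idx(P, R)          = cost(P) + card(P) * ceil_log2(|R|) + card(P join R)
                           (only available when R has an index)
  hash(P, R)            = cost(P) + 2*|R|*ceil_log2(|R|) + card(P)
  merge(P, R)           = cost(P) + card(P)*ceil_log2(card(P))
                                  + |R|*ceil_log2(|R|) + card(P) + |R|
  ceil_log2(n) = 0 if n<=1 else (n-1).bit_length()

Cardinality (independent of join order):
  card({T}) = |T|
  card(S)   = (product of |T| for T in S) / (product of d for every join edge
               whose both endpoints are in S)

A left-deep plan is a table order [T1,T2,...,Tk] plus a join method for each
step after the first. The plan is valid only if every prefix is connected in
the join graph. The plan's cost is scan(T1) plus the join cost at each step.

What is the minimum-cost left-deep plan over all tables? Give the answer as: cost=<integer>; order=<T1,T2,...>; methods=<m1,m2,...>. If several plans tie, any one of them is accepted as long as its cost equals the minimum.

Selinger DP (subsets sized 1..n):
  {B}: scan cost=40, card=40
  {D}: scan cost=80, card=80
  {C}: scan cost=300, card=300
  {E}: scan cost=80, card=80
  {A}: scan cost=250, card=250
  {BD}: card=160; try (B,hash)→640, (D,merge)→960, (B,merge)→1000, (D,hash)→1200, (D,nl)→3240, (B,nl)→3280; best=640 via (B,hash)
  {CD}: card=800; try (C,nl_idx)→1600, (D,hash)→1720, (C,merge)→3720, (D,merge)→3940, (C,hash)→5560, (C,nl)→24080 …(+1); best=1600 via (C,nl_idx)
  {CE}: card=1500; try (E,hash)→1720, (C,nl_idx)→2300, (C,merge)→3720, (E,nl_idx)→3900, (E,merge)→3940, (C,hash)→5560 …(+2); best=1720 via (E,hash)
  {AE}: card=1000; try (E,hash)→1620, (A,merge)→2970, (E,nl_idx)→3000, (E,merge)→3140, (A,hash)→4160, (A,nl)→20080 …(+1); best=1620 via (E,hash)
  {BCD}: card=1600; try (B,hash)→2880, (C,nl_idx)→3680, (C,merge)→5080, (C,hash)→6200, (B,merge)→10680, (B,nl)→33600 …(+1); best=2880 via (B,hash)
  {CDE}: card=4000; try (E,hash)→3520, (D,hash)→4340, (E,merge)→11040, (E,nl_idx)→11200, (D,merge)→20360, (E,nl)→65600 …(+1); best=3520 via (E,hash)
  {ACE}: card=18750; try (A,hash)→7220, (C,hash)→8020, (C,merge)→15620, (A,merge)→21970, (C,nl_idx)→29370, (C,nl)→301620 …(+1); best=7220 via (A,hash)
  {BCDE}: card=8000; try (E,hash)→5600, (B,hash)→8000, (E,nl_idx)→22080, (E,merge)→22720, (B,merge)→55800, (E,nl)→130880 …(+1); best=5600 via (E,hash)
  {ACDE}: card=50000; try (A,hash)→11520, (D,hash)→27090, (A,merge)→57770, (D,merge)→307860, (A,nl)→1003520, (D,nl)→1507220; best=11520 via (A,hash)
  {ABCDE}: card=100000; try (A,hash)→17600, (B,hash)→62000, (A,merge)→119850, (B,merge)→861800, (A,nl)→2005600, (B,nl)→2011520; best=17600 via (A,hash)

cost=17600; order=D,C,B,E,A; methods=nl_idx,hash,hash,hash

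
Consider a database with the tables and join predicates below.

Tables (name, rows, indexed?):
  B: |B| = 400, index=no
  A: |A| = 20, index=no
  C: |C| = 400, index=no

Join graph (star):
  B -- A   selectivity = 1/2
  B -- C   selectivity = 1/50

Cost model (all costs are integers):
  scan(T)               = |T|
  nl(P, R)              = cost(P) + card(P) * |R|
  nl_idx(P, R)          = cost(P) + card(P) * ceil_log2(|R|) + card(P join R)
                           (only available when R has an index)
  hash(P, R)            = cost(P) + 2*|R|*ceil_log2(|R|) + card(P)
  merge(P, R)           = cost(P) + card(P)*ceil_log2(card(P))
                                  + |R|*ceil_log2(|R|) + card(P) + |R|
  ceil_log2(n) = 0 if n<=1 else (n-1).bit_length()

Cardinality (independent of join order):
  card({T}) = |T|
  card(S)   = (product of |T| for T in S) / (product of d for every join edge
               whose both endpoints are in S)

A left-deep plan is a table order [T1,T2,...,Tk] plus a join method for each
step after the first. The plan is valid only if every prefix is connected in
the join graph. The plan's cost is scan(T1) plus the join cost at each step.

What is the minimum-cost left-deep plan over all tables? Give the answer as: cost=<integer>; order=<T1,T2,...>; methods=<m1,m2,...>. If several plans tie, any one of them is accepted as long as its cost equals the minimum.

cost=11400; order=B,C,A; methods=hash,hash

Selinger DP (subsets sized 1..n):
  {B}: scan cost=400, card=400
  {A}: scan cost=20, card=20
  {C}: scan cost=400, card=400
  {AB}: card=4000; try (A,hash)→1000, (B,merge)→4140, (A,merge)→4520, (B,hash)→7240, (B,nl)→8020, (A,nl)→8400; best=1000 via (A,hash)
  {BC}: card=3200; try (C,hash)→8000, (B,hash)→8000, (C,merge)→8400, (B,merge)→8400, (C,nl)→160400, (B,nl)→160400; best=8000 via (C,hash)
  {ABC}: card=32000; try (A,hash)→11400, (C,hash)→12200, (A,merge)→49720, (C,merge)→57000, (A,nl)→72000, (C,nl)→1601000; best=11400 via (A,hash)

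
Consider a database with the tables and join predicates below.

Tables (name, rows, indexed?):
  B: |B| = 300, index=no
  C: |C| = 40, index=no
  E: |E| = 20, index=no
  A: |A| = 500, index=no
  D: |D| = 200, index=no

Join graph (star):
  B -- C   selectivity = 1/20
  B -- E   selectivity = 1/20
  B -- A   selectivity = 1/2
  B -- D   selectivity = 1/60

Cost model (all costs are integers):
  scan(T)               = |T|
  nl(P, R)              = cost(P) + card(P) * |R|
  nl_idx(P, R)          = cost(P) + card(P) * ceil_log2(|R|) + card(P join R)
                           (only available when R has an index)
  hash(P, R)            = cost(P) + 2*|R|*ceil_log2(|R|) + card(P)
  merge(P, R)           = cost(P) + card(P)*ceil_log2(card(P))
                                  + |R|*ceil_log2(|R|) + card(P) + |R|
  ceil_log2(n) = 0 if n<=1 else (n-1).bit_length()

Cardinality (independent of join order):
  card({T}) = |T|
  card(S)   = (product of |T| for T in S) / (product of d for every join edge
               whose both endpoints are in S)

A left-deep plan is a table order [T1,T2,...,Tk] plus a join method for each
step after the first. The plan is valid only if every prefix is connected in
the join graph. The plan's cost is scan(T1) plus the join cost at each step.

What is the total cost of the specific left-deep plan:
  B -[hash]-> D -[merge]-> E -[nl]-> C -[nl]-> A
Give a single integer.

step 1: scan B: cost=300, card=300
step 2: join D via hash
    card(P join D) = 300*200/(60) = 1000
    cost = 300 + 2*200*8 + 300 = 3800
step 3: join E via merge
    card(P join E) = 1000*20/(20) = 1000
    cost = 3800 + 1000*10 + 20*5 + 1000 + 20 = 14920
step 4: join C via nl
    card(P join C) = 1000*40/(20) = 2000
    cost = 14920 + 1000*40 = 54920
step 5: join A via nl
    card(P join A) = 2000*500/(2) = 500000
    cost = 54920 + 2000*500 = 1054920

1054920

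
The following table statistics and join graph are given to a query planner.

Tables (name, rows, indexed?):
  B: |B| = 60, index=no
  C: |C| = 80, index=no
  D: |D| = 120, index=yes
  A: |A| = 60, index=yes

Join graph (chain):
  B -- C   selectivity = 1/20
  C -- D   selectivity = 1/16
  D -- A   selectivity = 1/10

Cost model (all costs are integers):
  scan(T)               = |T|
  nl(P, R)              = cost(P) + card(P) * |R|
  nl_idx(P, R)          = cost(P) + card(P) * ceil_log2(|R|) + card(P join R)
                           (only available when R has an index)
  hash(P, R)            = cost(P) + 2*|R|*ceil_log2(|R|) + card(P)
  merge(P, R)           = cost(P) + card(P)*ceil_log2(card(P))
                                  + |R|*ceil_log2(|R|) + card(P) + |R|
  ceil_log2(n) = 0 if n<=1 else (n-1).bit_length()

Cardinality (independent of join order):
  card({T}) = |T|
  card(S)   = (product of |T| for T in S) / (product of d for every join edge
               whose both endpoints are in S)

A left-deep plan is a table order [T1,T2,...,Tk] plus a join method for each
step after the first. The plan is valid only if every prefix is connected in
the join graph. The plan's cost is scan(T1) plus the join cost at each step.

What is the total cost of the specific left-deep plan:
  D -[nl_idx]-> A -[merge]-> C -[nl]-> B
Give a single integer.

step 1: scan D: cost=120, card=120
step 2: join A via nl_idx
    card(P join A) = 120*60/(10) = 720
    cost = 120 + 120*6 + 720 = 1560
step 3: join C via merge
    card(P join C) = 720*80/(16) = 3600
    cost = 1560 + 720*10 + 80*7 + 720 + 80 = 10120
step 4: join B via nl
    card(P join B) = 3600*60/(20) = 10800
    cost = 10120 + 3600*60 = 226120

226120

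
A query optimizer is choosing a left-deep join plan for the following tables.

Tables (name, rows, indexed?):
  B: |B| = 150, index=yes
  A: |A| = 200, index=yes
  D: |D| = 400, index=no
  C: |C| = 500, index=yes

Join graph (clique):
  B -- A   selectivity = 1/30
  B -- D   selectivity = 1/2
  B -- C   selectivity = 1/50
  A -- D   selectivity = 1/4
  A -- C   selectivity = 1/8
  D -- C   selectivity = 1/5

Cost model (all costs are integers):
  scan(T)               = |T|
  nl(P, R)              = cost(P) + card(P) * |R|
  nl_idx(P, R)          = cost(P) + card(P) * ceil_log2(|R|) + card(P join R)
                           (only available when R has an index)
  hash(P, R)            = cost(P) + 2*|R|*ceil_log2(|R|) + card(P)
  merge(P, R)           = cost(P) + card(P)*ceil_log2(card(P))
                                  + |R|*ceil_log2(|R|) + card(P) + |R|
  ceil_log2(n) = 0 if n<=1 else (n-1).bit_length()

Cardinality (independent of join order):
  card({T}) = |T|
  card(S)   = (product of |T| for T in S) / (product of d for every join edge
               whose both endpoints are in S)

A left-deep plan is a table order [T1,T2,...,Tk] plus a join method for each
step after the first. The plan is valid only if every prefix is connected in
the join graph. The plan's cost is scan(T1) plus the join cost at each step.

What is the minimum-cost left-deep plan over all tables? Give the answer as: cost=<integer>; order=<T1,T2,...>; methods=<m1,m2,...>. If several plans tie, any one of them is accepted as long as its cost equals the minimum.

cost=16150; order=B,C,A,D; methods=nl_idx,hash,hash

Selinger DP (subsets sized 1..n):
  {B}: scan cost=150, card=150
  {A}: scan cost=200, card=200
  {D}: scan cost=400, card=400
  {C}: scan cost=500, card=500
  {AB}: card=1000; try (A,nl_idx)→2350, (B,hash)→2800, (B,nl_idx)→2800, (A,merge)→3300, (B,merge)→3350, (A,hash)→3500 …(+2); best=2350 via (A,nl_idx)
  {BD}: card=30000; try (B,hash)→3200, (D,merge)→5500, (B,merge)→5750, (D,hash)→7500, (B,nl_idx)→33600, (D,nl)→60150 …(+1); best=3200 via (B,hash)
  {BC}: card=1500; try (C,nl_idx)→3000, (B,hash)→3400, (B,nl_idx)→6000, (C,merge)→6500, (B,merge)→6850, (C,hash)→9300 …(+2); best=3000 via (C,nl_idx)
  {AD}: card=20000; try (A,hash)→4000, (D,merge)→6000, (A,merge)→6200, (D,hash)→7600, (A,nl_idx)→23600, (D,nl)→80200 …(+1); best=4000 via (A,hash)
  {AC}: card=12500; try (A,hash)→4200, (C,merge)→7000, (A,merge)→7300, (C,hash)→9400, (C,nl_idx)→14500, (A,nl_idx)→17000 …(+2); best=4200 via (A,hash)
  {CD}: card=40000; try (D,hash)→8200, (C,merge)→9400, (D,merge)→9500, (C,hash)→9800, (C,nl_idx)→44000, (C,nl)→200400 …(+1); best=8200 via (D,hash)
  {ABD}: card=50000; try (D,hash)→10550, (D,merge)→17350, (B,hash)→26400, (A,hash)→36400, (B,nl_idx)→214000, (A,nl_idx)→293200 …(+5); best=10550 via (D,hash)
  {ABC}: card=1250; try (A,hash)→7700, (C,hash)→12350, (C,nl_idx)→12600, (A,nl_idx)→16250, (C,merge)→18350, (B,hash)→19100 …(+6); best=7700 via (A,hash)
  {BCD}: card=60000; try (D,hash)→11700, (D,merge)→25000, (C,hash)→42200, (B,hash)→50600, (C,nl_idx)→333200, (B,nl_idx)→388200 …(+5); best=11700 via (D,hash)
  {ACD}: card=250000; try (D,hash)→23900, (C,hash)→33000, (A,hash)→51400, (D,merge)→195700, (C,merge)→329000, (C,nl_idx)→434000 …(+5); best=23900 via (D,hash)
  {ABCD}: card=12500; try (D,hash)→16150, (D,merge)→26700, (C,hash)→69550, (A,hash)→74900, (B,hash)→276300, (C,nl_idx)→473050 …(+9); best=16150 via (D,hash)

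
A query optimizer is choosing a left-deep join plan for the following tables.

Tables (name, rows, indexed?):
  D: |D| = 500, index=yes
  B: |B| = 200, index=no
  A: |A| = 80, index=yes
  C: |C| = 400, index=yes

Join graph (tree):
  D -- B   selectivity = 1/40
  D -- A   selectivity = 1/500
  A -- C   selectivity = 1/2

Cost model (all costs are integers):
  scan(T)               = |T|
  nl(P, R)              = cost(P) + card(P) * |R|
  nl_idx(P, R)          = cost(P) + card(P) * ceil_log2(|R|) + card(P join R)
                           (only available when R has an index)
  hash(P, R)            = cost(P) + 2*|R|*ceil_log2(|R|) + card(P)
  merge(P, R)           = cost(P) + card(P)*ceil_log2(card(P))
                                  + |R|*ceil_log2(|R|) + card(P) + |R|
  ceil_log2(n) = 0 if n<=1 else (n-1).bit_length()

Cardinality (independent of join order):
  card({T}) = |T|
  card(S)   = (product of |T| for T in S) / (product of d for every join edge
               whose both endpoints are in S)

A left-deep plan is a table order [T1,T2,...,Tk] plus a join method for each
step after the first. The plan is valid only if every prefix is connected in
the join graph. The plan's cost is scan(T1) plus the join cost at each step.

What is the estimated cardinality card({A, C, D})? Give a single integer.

Tables in S: A(80), C(400), D(500)
Edges inside S: D-A(d=500), A-C(d=2)
numerator = 80 * 400 * 500 = 16000000
denominator = 500 * 2 = 1000
card(S) = 16000000 / 1000 = 16000

16000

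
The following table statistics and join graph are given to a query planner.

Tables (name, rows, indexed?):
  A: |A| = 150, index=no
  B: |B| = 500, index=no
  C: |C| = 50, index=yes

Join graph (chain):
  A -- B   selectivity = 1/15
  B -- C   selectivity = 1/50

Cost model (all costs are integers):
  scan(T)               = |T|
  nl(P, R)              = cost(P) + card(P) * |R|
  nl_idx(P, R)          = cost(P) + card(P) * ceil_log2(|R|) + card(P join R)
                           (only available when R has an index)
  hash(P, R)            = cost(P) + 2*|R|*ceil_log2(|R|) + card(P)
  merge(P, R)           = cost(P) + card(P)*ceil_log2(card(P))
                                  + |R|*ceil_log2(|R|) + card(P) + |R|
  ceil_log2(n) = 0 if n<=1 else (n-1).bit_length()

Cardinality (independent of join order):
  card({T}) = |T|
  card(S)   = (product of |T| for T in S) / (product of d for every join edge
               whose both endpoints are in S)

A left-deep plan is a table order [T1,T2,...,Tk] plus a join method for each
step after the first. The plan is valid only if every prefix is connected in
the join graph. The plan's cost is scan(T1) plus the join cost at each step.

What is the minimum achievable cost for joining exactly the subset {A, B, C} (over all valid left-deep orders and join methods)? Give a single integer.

4500

Selinger DP over subsets of {A,B,C}:
  {A}: scan cost=150, card=150
  {B}: scan cost=500, card=500
  {C}: scan cost=50, card=50
  {AB}: card=5000; try (A,hash)→3400, (B,merge)→6500, (A,merge)→6850, (B,hash)→9300, (B,nl)→75150, (A,nl)→75500; best=3400 via (A,hash)
  {BC}: card=500; try (C,hash)→1600, (C,nl_idx)→4000, (B,merge)→5400, (C,merge)→5850, (B,hash)→9100, (B,nl)→25050 …(+1); best=1600 via (C,hash)
  {ABC}: card=5000; try (A,hash)→4500, (A,merge)→7950, (C,hash)→9000, (C,nl_idx)→38400, (C,merge)→73750, (A,nl)→76600 …(+1); best=4500 via (A,hash)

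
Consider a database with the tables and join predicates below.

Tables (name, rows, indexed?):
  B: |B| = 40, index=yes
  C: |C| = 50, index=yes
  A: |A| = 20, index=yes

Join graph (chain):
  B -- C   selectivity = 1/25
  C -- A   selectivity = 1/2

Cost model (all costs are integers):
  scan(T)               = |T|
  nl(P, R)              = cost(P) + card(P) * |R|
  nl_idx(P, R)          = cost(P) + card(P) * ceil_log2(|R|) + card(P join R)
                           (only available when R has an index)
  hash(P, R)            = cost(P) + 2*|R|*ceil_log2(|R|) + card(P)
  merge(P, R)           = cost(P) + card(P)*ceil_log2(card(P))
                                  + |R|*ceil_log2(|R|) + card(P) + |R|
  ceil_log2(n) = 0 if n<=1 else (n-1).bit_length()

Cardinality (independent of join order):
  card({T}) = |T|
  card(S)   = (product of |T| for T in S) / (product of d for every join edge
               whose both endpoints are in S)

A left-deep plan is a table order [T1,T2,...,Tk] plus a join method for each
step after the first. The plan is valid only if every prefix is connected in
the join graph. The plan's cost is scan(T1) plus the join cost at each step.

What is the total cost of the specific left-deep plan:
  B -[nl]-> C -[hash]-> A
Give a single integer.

2320

step 1: scan B: cost=40, card=40
step 2: join C via nl
    card(P join C) = 40*50/(25) = 80
    cost = 40 + 40*50 = 2040
step 3: join A via hash
    card(P join A) = 80*20/(2) = 800
    cost = 2040 + 2*20*5 + 80 = 2320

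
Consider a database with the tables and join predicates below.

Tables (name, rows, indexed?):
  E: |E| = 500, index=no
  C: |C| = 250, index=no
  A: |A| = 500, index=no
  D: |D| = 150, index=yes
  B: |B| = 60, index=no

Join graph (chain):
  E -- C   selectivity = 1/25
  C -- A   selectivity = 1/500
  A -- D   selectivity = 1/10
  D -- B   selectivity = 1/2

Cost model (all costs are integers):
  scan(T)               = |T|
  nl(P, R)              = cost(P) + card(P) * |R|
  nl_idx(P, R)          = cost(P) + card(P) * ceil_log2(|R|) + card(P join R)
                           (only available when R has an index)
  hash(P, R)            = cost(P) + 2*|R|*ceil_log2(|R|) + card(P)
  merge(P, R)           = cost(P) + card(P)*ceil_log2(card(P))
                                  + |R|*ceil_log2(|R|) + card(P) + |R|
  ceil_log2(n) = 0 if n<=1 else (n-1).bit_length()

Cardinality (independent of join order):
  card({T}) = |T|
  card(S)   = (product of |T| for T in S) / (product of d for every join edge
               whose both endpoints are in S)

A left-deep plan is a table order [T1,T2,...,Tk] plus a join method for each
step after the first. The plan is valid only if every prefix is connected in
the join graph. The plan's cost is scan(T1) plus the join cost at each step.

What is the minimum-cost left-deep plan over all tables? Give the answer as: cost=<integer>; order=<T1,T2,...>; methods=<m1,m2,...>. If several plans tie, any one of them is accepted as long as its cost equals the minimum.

cost=95370; order=A,C,E,D,B; methods=hash,merge,hash,hash

Selinger DP (subsets sized 1..n):
  {E}: scan cost=500, card=500
  {C}: scan cost=250, card=250
  {A}: scan cost=500, card=500
  {D}: scan cost=150, card=150
  {B}: scan cost=60, card=60
  {CE}: card=5000; try (C,hash)→5000, (E,merge)→7500, (C,merge)→7750, (E,hash)→9500, (E,nl)→125250, (C,nl)→125500; best=5000 via (C,hash)
  {AC}: card=250; try (C,hash)→5000, (A,merge)→7500, (C,merge)→7750, (A,hash)→9500, (A,nl)→125250, (C,nl)→125500; best=5000 via (C,hash)
  {AD}: card=7500; try (D,hash)→3400, (A,merge)→6500, (D,merge)→6850, (A,hash)→9300, (D,nl_idx)→12000, (A,nl)→75150 …(+1); best=3400 via (D,hash)
  {BD}: card=4500; try (B,hash)→1020, (D,merge)→1830, (B,merge)→1920, (D,hash)→2520, (D,nl_idx)→5040, (D,nl)→9060 …(+1); best=1020 via (B,hash)
  {ACE}: card=5000; try (E,merge)→12250, (E,hash)→14250, (A,hash)→19000, (A,merge)→80000, (E,nl)→130000, (A,nl)→2505000; best=12250 via (E,merge)
  {ACD}: card=3750; try (D,hash)→7650, (D,merge)→8600, (D,nl_idx)→10750, (C,hash)→14900, (D,nl)→42500, (C,merge)→110650 …(+1); best=7650 via (D,hash)
  {ABD}: card=225000; try (B,hash)→11620, (A,hash)→14520, (A,merge)→69020, (B,merge)→108820, (B,nl)→453400, (A,nl)→2251020; best=11620 via (B,hash)
  {ACDE}: card=75000; try (D,hash)→19650, (E,hash)→20400, (E,merge)→61400, (D,merge)→83600, (D,nl_idx)→127250, (D,nl)→762250 …(+1); best=19650 via (D,hash)
  {ABCD}: card=112500; try (B,hash)→12120, (B,merge)→56820, (B,nl)→232650, (C,hash)→240620, (C,merge)→4288870, (C,nl)→56261620; best=12120 via (B,hash)
  {ABCDE}: card=2250000; try (B,hash)→95370, (E,hash)→133620, (B,merge)→1370070, (E,merge)→2042120, (B,nl)→4519650, (E,nl)→56262120; best=95370 via (B,hash)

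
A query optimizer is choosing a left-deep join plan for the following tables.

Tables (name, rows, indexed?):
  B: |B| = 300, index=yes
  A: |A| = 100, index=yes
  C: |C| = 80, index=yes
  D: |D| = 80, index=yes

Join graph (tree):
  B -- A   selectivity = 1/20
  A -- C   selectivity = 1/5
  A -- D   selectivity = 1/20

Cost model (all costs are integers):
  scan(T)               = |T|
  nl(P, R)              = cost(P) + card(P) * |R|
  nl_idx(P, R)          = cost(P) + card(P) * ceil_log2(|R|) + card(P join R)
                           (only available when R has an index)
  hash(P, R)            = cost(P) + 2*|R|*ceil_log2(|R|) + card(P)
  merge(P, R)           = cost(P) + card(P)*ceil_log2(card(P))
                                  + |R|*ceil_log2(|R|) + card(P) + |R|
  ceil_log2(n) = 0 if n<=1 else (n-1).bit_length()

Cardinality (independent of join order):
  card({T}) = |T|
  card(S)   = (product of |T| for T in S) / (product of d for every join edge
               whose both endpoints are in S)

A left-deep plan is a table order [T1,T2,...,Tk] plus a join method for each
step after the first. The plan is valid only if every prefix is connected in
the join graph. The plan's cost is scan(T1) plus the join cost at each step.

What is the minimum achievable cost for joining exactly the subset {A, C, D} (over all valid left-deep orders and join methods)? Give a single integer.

2560

Selinger DP over subsets of {A,C,D}:
  {A}: scan cost=100, card=100
  {C}: scan cost=80, card=80
  {D}: scan cost=80, card=80
  {AC}: card=1600; try (C,hash)→1320, (A,merge)→1520, (C,merge)→1540, (A,hash)→1560, (A,nl_idx)→2240, (C,nl_idx)→2400 …(+2); best=1320 via (C,hash)
  {AD}: card=400; try (A,nl_idx)→1040, (D,nl_idx)→1200, (D,hash)→1320, (A,merge)→1520, (D,merge)→1540, (A,hash)→1560 …(+2); best=1040 via (A,nl_idx)
  {ACD}: card=6400; try (C,hash)→2560, (D,hash)→4040, (C,merge)→5680, (C,nl_idx)→10240, (D,nl_idx)→18920, (D,merge)→21160 …(+2); best=2560 via (C,hash)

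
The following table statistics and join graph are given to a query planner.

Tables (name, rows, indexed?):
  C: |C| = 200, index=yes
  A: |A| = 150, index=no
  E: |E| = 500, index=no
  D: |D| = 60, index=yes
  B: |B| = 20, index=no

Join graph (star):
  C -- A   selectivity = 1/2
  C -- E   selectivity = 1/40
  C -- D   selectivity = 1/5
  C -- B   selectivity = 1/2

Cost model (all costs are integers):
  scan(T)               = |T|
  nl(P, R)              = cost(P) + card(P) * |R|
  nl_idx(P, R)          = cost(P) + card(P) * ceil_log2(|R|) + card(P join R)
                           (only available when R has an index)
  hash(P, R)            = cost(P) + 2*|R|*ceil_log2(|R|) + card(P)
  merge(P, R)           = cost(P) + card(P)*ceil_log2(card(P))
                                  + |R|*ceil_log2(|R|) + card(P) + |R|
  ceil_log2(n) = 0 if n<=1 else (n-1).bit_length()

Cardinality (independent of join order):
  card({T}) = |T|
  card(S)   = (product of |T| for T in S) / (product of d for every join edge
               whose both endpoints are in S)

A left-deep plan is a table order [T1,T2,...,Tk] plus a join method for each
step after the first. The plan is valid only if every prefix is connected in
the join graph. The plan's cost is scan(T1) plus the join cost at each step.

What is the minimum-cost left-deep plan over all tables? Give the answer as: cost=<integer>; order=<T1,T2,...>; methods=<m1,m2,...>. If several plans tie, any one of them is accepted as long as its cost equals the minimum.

Selinger DP (subsets sized 1..n):
  {C}: scan cost=200, card=200
  {A}: scan cost=150, card=150
  {E}: scan cost=500, card=500
  {D}: scan cost=60, card=60
  {B}: scan cost=20, card=20
  {AC}: card=15000; try (A,hash)→2800, (C,merge)→3300, (A,merge)→3350, (C,hash)→3500, (C,nl_idx)→16350, (C,nl)→30150 …(+1); best=2800 via (A,hash)
  {CE}: card=2500; try (C,hash)→4200, (E,merge)→7000, (C,nl_idx)→7000, (C,merge)→7300, (E,hash)→9400, (E,nl)→100200 …(+1); best=4200 via (C,hash)
  {CD}: card=2400; try (D,hash)→1120, (C,merge)→2280, (D,merge)→2420, (C,nl_idx)→2940, (C,hash)→3320, (D,nl_idx)→3800 …(+2); best=1120 via (D,hash)
  {BC}: card=2000; try (B,hash)→600, (C,merge)→1940, (B,merge)→2120, (C,nl_idx)→2180, (C,hash)→3240, (C,nl)→4020 …(+1); best=600 via (B,hash)
  {ACE}: card=187500; try (A,hash)→9100, (E,hash)→26800, (A,merge)→38050, (E,merge)→232800, (A,nl)→379200, (E,nl)→7502800; best=9100 via (A,hash)
  {ACD}: card=180000; try (A,hash)→5920, (D,hash)→18520, (A,merge)→33670, (D,merge)→228220, (D,nl_idx)→272800, (A,nl)→361120 …(+1); best=5920 via (A,hash)
  {ABC}: card=150000; try (A,hash)→5000, (B,hash)→18000, (A,merge)→25950, (B,merge)→227920, (A,nl)→300600, (B,nl)→302800; best=5000 via (A,hash)
  {CDE}: card=30000; try (D,hash)→7420, (E,hash)→12520, (D,merge)→37120, (E,merge)→37320, (D,nl_idx)→49200, (D,nl)→154200 …(+1); best=7420 via (D,hash)
  {BCE}: card=25000; try (B,hash)→6900, (E,hash)→11600, (E,merge)→29600, (B,merge)→36820, (B,nl)→54200, (E,nl)→1000600; best=6900 via (B,hash)
  {BCD}: card=24000; try (D,hash)→3320, (B,hash)→3720, (D,merge)→25020, (B,merge)→32440, (D,nl_idx)→36600, (B,nl)→49120 …(+1); best=3320 via (D,hash)
  {ACDE}: card=2250000; try (A,hash)→39820, (E,hash)→194920, (D,hash)→197320, (A,merge)→488770, (D,nl_idx)→3384100, (E,merge)→3430920 …(+4); best=39820 via (A,hash)
  {ABCE}: card=1875000; try (A,hash)→34300, (E,hash)→164000, (B,hash)→196800, (A,merge)→408250, (E,merge)→2860000, (B,merge)→3571720 …(+3); best=34300 via (A,hash)
  {ABCD}: card=1800000; try (A,hash)→29720, (D,hash)→155720, (B,hash)→186120, (A,merge)→388670, (D,nl_idx)→2705000, (D,merge)→2855420 …(+4); best=29720 via (A,hash)
  {BCDE}: card=300000; try (D,hash)→32620, (E,hash)→36320, (B,hash)→37620, (E,merge)→392320, (D,merge)→407320, (D,nl_idx)→456900 …(+4); best=32620 via (D,hash)
  {ABCDE}: card=22500000; try (A,hash)→335020, (E,hash)→1838720, (D,hash)→1910020, (B,hash)→2290020, (A,merge)→6033970, (D,nl_idx)→33784300 …(+7); best=335020 via (A,hash)

cost=335020; order=E,C,B,D,A; methods=hash,hash,hash,hash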